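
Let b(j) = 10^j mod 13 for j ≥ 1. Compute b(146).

We have b(1) = 10, b(2) = 9, b(3) = 12, b(4) = 3, b(5) = 4, b(6) = 1, b(7) = 10.
Since b(7) = b(1) = 10, the sequence is periodic with period 6.
(146 - 1) mod 6 = 1, so b(146) = b(2) = 9.

9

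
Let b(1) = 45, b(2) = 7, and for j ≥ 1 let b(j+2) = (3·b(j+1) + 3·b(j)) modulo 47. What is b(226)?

We have b(1) = 45; b(2) = 7; b(3) = 15; b(4) = 19; b(5) = 8; b(6) = 34; b(7) = 32; b(8) = 10; b(9) = 32; b(10) = 32; b(11) = 4; b(12) = 14; b(13) = 7; b(14) = 16; b(15) = 22; b(16) = 20; b(17) = 32; b(18) = 15; b(19) = 0; b(20) = 45; b(21) = 41; b(22) = 23; b(23) = 4; b(24) = 34; b(25) = 20; b(26) = 21; b(27) = 29; b(28) = 9; b(29) = 20; b(30) = 40; b(31) = 39; b(32) = 2; b(33) = 29; b(34) = 46; b(35) = 37; b(36) = 14; b(37) = 12; b(38) = 31; b(39) = 35; b(40) = 10; b(41) = 41; b(42) = 12; b(43) = 18; b(44) = 43; b(45) = 42; b(46) = 20; b(47) = 45; b(48) = 7.
Since (b(47), b(48)) = (b(1), b(2)) = (45, 7) (two consecutive terms determine the rest), the sequence is periodic with period 46.
So b(226) = b(1 + ((226-1) mod 46)) = b(42) = 12.

12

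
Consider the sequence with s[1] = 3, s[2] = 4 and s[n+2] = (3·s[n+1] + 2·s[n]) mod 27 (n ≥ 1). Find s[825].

18

s[1] = 3, s[2] = 4, s[3] = 18, s[4] = 8, s[5] = 6, s[6] = 7, s[7] = 6, s[8] = 5, s[9] = 0, s[10] = 10, s[11] = 3, s[12] = 2, s[13] = 12, s[14] = 13, s[15] = 9, s[16] = 26, s[17] = 15, s[18] = 16, s[19] = 24, s[20] = 23, s[21] = 9, s[22] = 19, s[23] = 21, s[24] = 20, s[25] = 21, s[26] = 22, s[27] = 0, s[28] = 17, s[29] = 24, s[30] = 25, s[31] = 15, s[32] = 14, s[33] = 18, s[34] = 1, s[35] = 12, s[36] = 11, s[37] = 3, s[38] = 4.
The sequence repeats with period 36.
(825 - 1) mod 36 = 32, so s[825] = s[33] = 18.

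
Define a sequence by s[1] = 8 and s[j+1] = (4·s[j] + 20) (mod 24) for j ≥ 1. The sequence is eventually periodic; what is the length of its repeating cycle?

s[1] = 8, s[2] = 4, s[3] = 12, s[4] = 20, s[5] = 4.
Since s[5] = s[2] = 4, the sequence is eventually periodic: after a pre-period of length 1 it cycles with period 3.

3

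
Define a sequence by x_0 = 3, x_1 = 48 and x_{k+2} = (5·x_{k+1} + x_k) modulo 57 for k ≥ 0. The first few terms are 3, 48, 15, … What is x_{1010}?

x_0 = 3,  x_1 = 48,  x_2 = 15,  x_3 = 9,  x_4 = 3,  x_5 = 24,  x_6 = 9,  x_7 = 12,  x_8 = 12,  x_9 = 15,  x_{10} = 30,  x_{11} = 51,  x_{12} = 0,  x_{13} = 51,  x_{14} = 27,  x_{15} = 15,  x_{16} = 45,  x_{17} = 12,  x_{18} = 48,  x_{19} = 24,  x_{20} = 54,  x_{21} = 9,  x_{22} = 42,  x_{23} = 48,  x_{24} = 54,  x_{25} = 33,  x_{26} = 48,  x_{27} = 45,  x_{28} = 45,  x_{29} = 42,  x_{30} = 27,  x_{31} = 6,  x_{32} = 0,  x_{33} = 6,  x_{34} = 30,  x_{35} = 42,  x_{36} = 12,  x_{37} = 45,  x_{38} = 9,  x_{39} = 33,  x_{40} = 3,  x_{41} = 48.
Since (x_{40}, x_{41}) = (x_0, x_1) = (3, 48) (two consecutive terms determine the rest), the sequence is periodic with period 40.
(1010 - 0) mod 40 = 10, so x_{1010} = x_{10} = 30.

30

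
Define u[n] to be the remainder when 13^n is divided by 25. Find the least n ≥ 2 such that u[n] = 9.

6

Computing terms: u[1] = 13,  u[2] = 19,  u[3] = 22,  u[4] = 11,  u[5] = 18,  u[6] = 9,  u[7] = 17,  u[8] = 21,  u[9] = 23,  u[10] = 24,  u[11] = 12,  u[12] = 6,  u[13] = 3,  u[14] = 14,  u[15] = 7,  u[16] = 16,  u[17] = 8,  u[18] = 4,  u[19] = 2,  u[20] = 1,  u[21] = 13.
Since u[21] = u[1] = 13, the sequence is periodic with period 20.
The value 9 first appears (with n ≥ 2) at u[6].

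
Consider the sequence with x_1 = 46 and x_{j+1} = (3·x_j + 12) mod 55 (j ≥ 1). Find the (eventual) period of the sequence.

20

Computing terms: x_1 = 46,  x_2 = 40,  x_3 = 22,  x_4 = 23,  x_5 = 26,  x_6 = 35,  x_7 = 7,  x_8 = 33,  x_9 = 1,  x_{10} = 15,  x_{11} = 2,  x_{12} = 18,  x_{13} = 11,  x_{14} = 45,  x_{15} = 37,  x_{16} = 13,  x_{17} = 51,  x_{18} = 0,  x_{19} = 12,  x_{20} = 48,  x_{21} = 46.
The sequence repeats with period 20.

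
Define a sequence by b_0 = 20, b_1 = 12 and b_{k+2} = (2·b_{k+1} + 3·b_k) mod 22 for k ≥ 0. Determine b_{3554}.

We have b_0 = 20; b_1 = 12; b_2 = 18; b_3 = 6; b_4 = 0; b_5 = 18; b_6 = 14; b_7 = 16; b_8 = 8; b_9 = 20; b_{10} = 20; b_{11} = 12.
Since (b_{10}, b_{11}) = (b_0, b_1) = (20, 12) (two consecutive terms determine the rest), the sequence is periodic with period 10.
So b_{3554} = b_{0 + ((3554-0) mod 10)} = b_4 = 0.

0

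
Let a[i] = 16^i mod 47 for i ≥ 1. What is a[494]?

a[1] = 16,  a[2] = 21,  a[3] = 7,  a[4] = 18,  a[5] = 6,  a[6] = 2,  a[7] = 32,  a[8] = 42,  a[9] = 14,  a[10] = 36,  a[11] = 12,  a[12] = 4,  a[13] = 17,  a[14] = 37,  a[15] = 28,  a[16] = 25,  a[17] = 24,  a[18] = 8,  a[19] = 34,  a[20] = 27,  a[21] = 9,  a[22] = 3,  a[23] = 1,  a[24] = 16.
Since a[24] = a[1] = 16, the sequence is periodic with period 23.
(494 - 1) mod 23 = 10, so a[494] = a[11] = 12.

12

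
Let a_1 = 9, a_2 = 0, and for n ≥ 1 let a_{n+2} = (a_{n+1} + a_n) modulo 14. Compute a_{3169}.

Listing terms: a_1 = 9; a_2 = 0; a_3 = 9; a_4 = 9; a_5 = 4; a_6 = 13; a_7 = 3; a_8 = 2; a_9 = 5; a_{10} = 7; a_{11} = 12; a_{12} = 5; a_{13} = 3; a_{14} = 8; a_{15} = 11; a_{16} = 5; a_{17} = 2; a_{18} = 7; a_{19} = 9; a_{20} = 2; a_{21} = 11; a_{22} = 13; a_{23} = 10; a_{24} = 9; a_{25} = 5; a_{26} = 0; a_{27} = 5; a_{28} = 5; a_{29} = 10; a_{30} = 1; a_{31} = 11; a_{32} = 12; a_{33} = 9; a_{34} = 7; a_{35} = 2; a_{36} = 9; a_{37} = 11; a_{38} = 6; a_{39} = 3; a_{40} = 9; a_{41} = 12; a_{42} = 7; a_{43} = 5; a_{44} = 12; a_{45} = 3; a_{46} = 1; a_{47} = 4; a_{48} = 5; a_{49} = 9; a_{50} = 0.
The sequence repeats with period 48.
So a_{3169} = a_{1 + ((3169-1) mod 48)} = a_1 = 9.

9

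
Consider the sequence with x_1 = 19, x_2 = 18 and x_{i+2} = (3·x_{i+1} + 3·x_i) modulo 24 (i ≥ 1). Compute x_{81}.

We have x_1 = 19,  x_2 = 18,  x_3 = 15,  x_4 = 3,  x_5 = 6,  x_6 = 3,  x_7 = 3,  x_8 = 18,  x_9 = 15.
Since (x_8, x_9) = (x_2, x_3) = (18, 15) (two consecutive terms determine the rest), the sequence is eventually periodic: after a pre-period of length 1 it cycles with period 6.
For i ≥ 2, x_i depends only on (i - 2) mod 6. (81 - 2) mod 6 = 1, so x_{81} = x_3 = 15.

15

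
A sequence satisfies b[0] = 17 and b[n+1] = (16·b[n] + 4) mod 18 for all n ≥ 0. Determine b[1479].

2

b[0] = 17, b[1] = 6, b[2] = 10, b[3] = 2, b[4] = 0, b[5] = 4, b[6] = 14, b[7] = 12, b[8] = 16, b[9] = 8, b[10] = 6.
Since b[10] = b[1] = 6, the sequence is eventually periodic: after a pre-period of length 1 it cycles with period 9.
For n ≥ 1, b[n] depends only on (n - 1) mod 9. (1479 - 1) mod 9 = 2, so b[1479] = b[3] = 2.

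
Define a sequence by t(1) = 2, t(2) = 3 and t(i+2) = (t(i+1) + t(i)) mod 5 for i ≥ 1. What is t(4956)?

4

We have t(1) = 2; t(2) = 3; t(3) = 0; t(4) = 3; t(5) = 3; t(6) = 1; t(7) = 4; t(8) = 0; t(9) = 4; t(10) = 4; t(11) = 3; t(12) = 2; t(13) = 0; t(14) = 2; t(15) = 2; t(16) = 4; t(17) = 1; t(18) = 0; t(19) = 1; t(20) = 1; t(21) = 2; t(22) = 3.
Since (t(21), t(22)) = (t(1), t(2)) = (2, 3) (two consecutive terms determine the rest), the sequence is periodic with period 20.
So t(4956) = t(1 + ((4956-1) mod 20)) = t(16) = 4.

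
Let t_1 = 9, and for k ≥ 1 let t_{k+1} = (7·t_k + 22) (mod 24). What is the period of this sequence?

6

Listing terms: t_1 = 9, t_2 = 13, t_3 = 17, t_4 = 21, t_5 = 1, t_6 = 5, t_7 = 9.
The sequence repeats with period 6.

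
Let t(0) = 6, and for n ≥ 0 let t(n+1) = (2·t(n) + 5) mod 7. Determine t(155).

We have t(0) = 6,  t(1) = 3,  t(2) = 4,  t(3) = 6.
Since t(3) = t(0) = 6, the sequence is periodic with period 3.
So t(155) = t(0 + ((155-0) mod 3)) = t(2) = 4.

4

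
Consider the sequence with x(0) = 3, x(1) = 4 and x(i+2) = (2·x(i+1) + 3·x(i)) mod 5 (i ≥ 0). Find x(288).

Listing terms: x(0) = 3; x(1) = 4; x(2) = 2; x(3) = 1; x(4) = 3; x(5) = 4.
Since (x(4), x(5)) = (x(0), x(1)) = (3, 4) (two consecutive terms determine the rest), the sequence is periodic with period 4.
(288 - 0) mod 4 = 0, so x(288) = x(0) = 3.

3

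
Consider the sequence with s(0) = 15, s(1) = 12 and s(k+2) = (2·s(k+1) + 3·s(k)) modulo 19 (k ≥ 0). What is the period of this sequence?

18

Computing terms: s(0) = 15; s(1) = 12; s(2) = 12; s(3) = 3; s(4) = 4; s(5) = 17; s(6) = 8; s(7) = 10; s(8) = 6; s(9) = 4; s(10) = 7; s(11) = 7; s(12) = 16; s(13) = 15; s(14) = 2; s(15) = 11; s(16) = 9; s(17) = 13; s(18) = 15; s(19) = 12.
The sequence repeats with period 18.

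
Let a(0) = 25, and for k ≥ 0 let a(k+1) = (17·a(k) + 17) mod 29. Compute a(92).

a(0) = 25,  a(1) = 7,  a(2) = 20,  a(3) = 9,  a(4) = 25.
Since a(4) = a(0) = 25, the sequence is periodic with period 4.
(92 - 0) mod 4 = 0, so a(92) = a(0) = 25.

25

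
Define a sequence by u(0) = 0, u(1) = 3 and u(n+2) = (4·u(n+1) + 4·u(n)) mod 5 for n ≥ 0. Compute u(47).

2

Listing terms: u(0) = 0, u(1) = 3, u(2) = 2, u(3) = 0, u(4) = 3.
Since (u(3), u(4)) = (u(0), u(1)) = (0, 3) (two consecutive terms determine the rest), the sequence is periodic with period 3.
(47 - 0) mod 3 = 2, so u(47) = u(2) = 2.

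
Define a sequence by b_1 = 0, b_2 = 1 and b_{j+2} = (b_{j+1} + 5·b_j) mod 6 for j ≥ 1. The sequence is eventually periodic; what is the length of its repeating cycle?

Listing terms: b_1 = 0; b_2 = 1; b_3 = 1; b_4 = 0; b_5 = 5; b_6 = 5; b_7 = 0; b_8 = 1.
Since (b_7, b_8) = (b_1, b_2) = (0, 1) (two consecutive terms determine the rest), the sequence is periodic with period 6.

6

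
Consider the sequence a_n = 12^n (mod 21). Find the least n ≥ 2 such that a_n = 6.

Computing terms: a_1 = 12; a_2 = 18; a_3 = 6; a_4 = 9; a_5 = 3; a_6 = 15; a_7 = 12.
Since a_7 = a_1 = 12, the sequence is periodic with period 6.
The value 6 first appears (with n ≥ 2) at a_3.

3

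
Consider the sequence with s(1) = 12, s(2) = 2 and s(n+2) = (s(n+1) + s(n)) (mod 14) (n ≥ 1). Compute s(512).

We have s(1) = 12, s(2) = 2, s(3) = 0, s(4) = 2, s(5) = 2, s(6) = 4, s(7) = 6, s(8) = 10, s(9) = 2, s(10) = 12, s(11) = 0, s(12) = 12, s(13) = 12, s(14) = 10, s(15) = 8, s(16) = 4, s(17) = 12, s(18) = 2.
The sequence repeats with period 16.
(512 - 1) mod 16 = 15, so s(512) = s(16) = 4.

4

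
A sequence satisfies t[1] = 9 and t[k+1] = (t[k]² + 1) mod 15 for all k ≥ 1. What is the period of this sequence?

3

Computing terms: t[1] = 9; t[2] = 7; t[3] = 5; t[4] = 11; t[5] = 2; t[6] = 5.
Since t[6] = t[3] = 5, the sequence is eventually periodic: after a pre-period of length 2 it cycles with period 3.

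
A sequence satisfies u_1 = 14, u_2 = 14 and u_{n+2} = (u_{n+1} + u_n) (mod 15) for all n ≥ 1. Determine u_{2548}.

Listing terms: u_1 = 14,  u_2 = 14,  u_3 = 13,  u_4 = 12,  u_5 = 10,  u_6 = 7,  u_7 = 2,  u_8 = 9,  u_9 = 11,  u_{10} = 5,  u_{11} = 1,  u_{12} = 6,  u_{13} = 7,  u_{14} = 13,  u_{15} = 5,  u_{16} = 3,  u_{17} = 8,  u_{18} = 11,  u_{19} = 4,  u_{20} = 0,  u_{21} = 4,  u_{22} = 4,  u_{23} = 8,  u_{24} = 12,  u_{25} = 5,  u_{26} = 2,  u_{27} = 7,  u_{28} = 9,  u_{29} = 1,  u_{30} = 10,  u_{31} = 11,  u_{32} = 6,  u_{33} = 2,  u_{34} = 8,  u_{35} = 10,  u_{36} = 3,  u_{37} = 13,  u_{38} = 1,  u_{39} = 14,  u_{40} = 0,  u_{41} = 14,  u_{42} = 14.
The sequence repeats with period 40.
(2548 - 1) mod 40 = 27, so u_{2548} = u_{28} = 9.

9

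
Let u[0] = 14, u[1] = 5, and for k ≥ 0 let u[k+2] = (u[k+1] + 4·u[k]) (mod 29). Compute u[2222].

Listing terms: u[0] = 14, u[1] = 5, u[2] = 3, u[3] = 23, u[4] = 6, u[5] = 11, u[6] = 6, u[7] = 21, u[8] = 16, u[9] = 13, u[10] = 19, u[11] = 13, u[12] = 2, u[13] = 25, u[14] = 4, u[15] = 17, u[16] = 4, u[17] = 14, u[18] = 1, u[19] = 28, u[20] = 3, u[21] = 28, u[22] = 11, u[23] = 7, u[24] = 22, u[25] = 21, u[26] = 22, u[27] = 19, u[28] = 20, u[29] = 9, u[30] = 2, u[31] = 9, u[32] = 17, u[33] = 24, u[34] = 5, u[35] = 14, u[36] = 5.
The sequence repeats with period 35.
So u[2222] = u[0 + ((2222-0) mod 35)] = u[17] = 14.

14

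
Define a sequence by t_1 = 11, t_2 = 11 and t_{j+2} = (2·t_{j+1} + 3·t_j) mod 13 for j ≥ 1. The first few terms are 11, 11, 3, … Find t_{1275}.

t_1 = 11; t_2 = 11; t_3 = 3; t_4 = 0; t_5 = 9; t_6 = 5; t_7 = 11; t_8 = 11.
The sequence repeats with period 6.
(1275 - 1) mod 6 = 2, so t_{1275} = t_3 = 3.

3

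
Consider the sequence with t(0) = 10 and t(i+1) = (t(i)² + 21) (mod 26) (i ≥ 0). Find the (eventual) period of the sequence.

Listing terms: t(0) = 10, t(1) = 17, t(2) = 24, t(3) = 25, t(4) = 22, t(5) = 11, t(6) = 12, t(7) = 9, t(8) = 24.
Since t(8) = t(2) = 24, the sequence is eventually periodic: after a pre-period of length 2 it cycles with period 6.

6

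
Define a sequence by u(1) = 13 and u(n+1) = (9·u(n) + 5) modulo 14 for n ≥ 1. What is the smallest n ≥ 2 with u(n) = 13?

Computing terms: u(1) = 13,  u(2) = 10,  u(3) = 11,  u(4) = 6,  u(5) = 3,  u(6) = 4,  u(7) = 13.
Since u(7) = u(1) = 13, the sequence is periodic with period 6.
The value 13 next appears (with n ≥ 2) at u(7).

7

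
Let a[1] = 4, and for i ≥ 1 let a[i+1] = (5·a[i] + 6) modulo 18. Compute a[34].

a[1] = 4; a[2] = 8; a[3] = 10; a[4] = 2; a[5] = 16; a[6] = 14; a[7] = 4.
The sequence repeats with period 6.
So a[34] = a[1 + ((34-1) mod 6)] = a[4] = 2.

2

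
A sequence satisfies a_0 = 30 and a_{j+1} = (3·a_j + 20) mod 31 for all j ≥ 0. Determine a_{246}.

10

We have a_0 = 30,  a_1 = 17,  a_2 = 9,  a_3 = 16,  a_4 = 6,  a_5 = 7,  a_6 = 10,  a_7 = 19,  a_8 = 15,  a_9 = 3,  a_{10} = 29,  a_{11} = 14,  a_{12} = 0,  a_{13} = 20,  a_{14} = 18,  a_{15} = 12,  a_{16} = 25,  a_{17} = 2,  a_{18} = 26,  a_{19} = 5,  a_{20} = 4,  a_{21} = 1,  a_{22} = 23,  a_{23} = 27,  a_{24} = 8,  a_{25} = 13,  a_{26} = 28,  a_{27} = 11,  a_{28} = 22,  a_{29} = 24,  a_{30} = 30.
Since a_{30} = a_0 = 30, the sequence is periodic with period 30.
So a_{246} = a_{0 + ((246-0) mod 30)} = a_6 = 10.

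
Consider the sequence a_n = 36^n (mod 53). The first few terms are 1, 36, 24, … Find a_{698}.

Listing terms: a_0 = 1; a_1 = 36; a_2 = 24; a_3 = 16; a_4 = 46; a_5 = 13; a_6 = 44; a_7 = 47; a_8 = 49; a_9 = 15; a_{10} = 10; a_{11} = 42; a_{12} = 28; a_{13} = 1.
Since a_{13} = a_0 = 1, the sequence is periodic with period 13.
So a_{698} = a_{0 + ((698-0) mod 13)} = a_9 = 15.

15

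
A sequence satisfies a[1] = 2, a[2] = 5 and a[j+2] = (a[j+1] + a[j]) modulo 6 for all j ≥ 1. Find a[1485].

1

a[1] = 2; a[2] = 5; a[3] = 1; a[4] = 0; a[5] = 1; a[6] = 1; a[7] = 2; a[8] = 3; a[9] = 5; a[10] = 2; a[11] = 1; a[12] = 3; a[13] = 4; a[14] = 1; a[15] = 5; a[16] = 0; a[17] = 5; a[18] = 5; a[19] = 4; a[20] = 3; a[21] = 1; a[22] = 4; a[23] = 5; a[24] = 3; a[25] = 2; a[26] = 5.
The sequence repeats with period 24.
(1485 - 1) mod 24 = 20, so a[1485] = a[21] = 1.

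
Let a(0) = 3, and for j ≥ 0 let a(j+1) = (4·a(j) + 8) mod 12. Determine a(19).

We have a(0) = 3,  a(1) = 8,  a(2) = 4,  a(3) = 0,  a(4) = 8.
Since a(4) = a(1) = 8, the sequence is eventually periodic: after a pre-period of length 1 it cycles with period 3.
For j ≥ 1, a(j) depends only on (j - 1) mod 3. (19 - 1) mod 3 = 0, so a(19) = a(1) = 8.

8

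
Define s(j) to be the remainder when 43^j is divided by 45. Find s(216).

1

Computing terms: s(1) = 43; s(2) = 4; s(3) = 37; s(4) = 16; s(5) = 13; s(6) = 19; s(7) = 7; s(8) = 31; s(9) = 28; s(10) = 34; s(11) = 22; s(12) = 1; s(13) = 43.
The sequence repeats with period 12.
(216 - 1) mod 12 = 11, so s(216) = s(12) = 1.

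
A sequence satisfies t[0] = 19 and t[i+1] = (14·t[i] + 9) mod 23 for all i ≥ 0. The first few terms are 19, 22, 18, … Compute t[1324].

Listing terms: t[0] = 19,  t[1] = 22,  t[2] = 18,  t[3] = 8,  t[4] = 6,  t[5] = 1,  t[6] = 0,  t[7] = 9,  t[8] = 20,  t[9] = 13,  t[10] = 7,  t[11] = 15,  t[12] = 12,  t[13] = 16,  t[14] = 3,  t[15] = 5,  t[16] = 10,  t[17] = 11,  t[18] = 2,  t[19] = 14,  t[20] = 21,  t[21] = 4,  t[22] = 19.
Since t[22] = t[0] = 19, the sequence is periodic with period 22.
So t[1324] = t[0 + ((1324-0) mod 22)] = t[4] = 6.

6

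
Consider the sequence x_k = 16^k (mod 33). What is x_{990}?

x_1 = 16; x_2 = 25; x_3 = 4; x_4 = 31; x_5 = 1; x_6 = 16.
Since x_6 = x_1 = 16, the sequence is periodic with period 5.
(990 - 1) mod 5 = 4, so x_{990} = x_5 = 1.

1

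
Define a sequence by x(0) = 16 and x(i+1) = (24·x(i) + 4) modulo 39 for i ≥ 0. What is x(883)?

22

We have x(0) = 16, x(1) = 37, x(2) = 34, x(3) = 1, x(4) = 28, x(5) = 13, x(6) = 4, x(7) = 22, x(8) = 25, x(9) = 19, x(10) = 31, x(11) = 7, x(12) = 16.
Since x(12) = x(0) = 16, the sequence is periodic with period 12.
(883 - 0) mod 12 = 7, so x(883) = x(7) = 22.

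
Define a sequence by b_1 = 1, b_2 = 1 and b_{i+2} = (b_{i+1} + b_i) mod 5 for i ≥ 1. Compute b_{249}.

Computing terms: b_1 = 1,  b_2 = 1,  b_3 = 2,  b_4 = 3,  b_5 = 0,  b_6 = 3,  b_7 = 3,  b_8 = 1,  b_9 = 4,  b_{10} = 0,  b_{11} = 4,  b_{12} = 4,  b_{13} = 3,  b_{14} = 2,  b_{15} = 0,  b_{16} = 2,  b_{17} = 2,  b_{18} = 4,  b_{19} = 1,  b_{20} = 0,  b_{21} = 1,  b_{22} = 1.
Since (b_{21}, b_{22}) = (b_1, b_2) = (1, 1) (two consecutive terms determine the rest), the sequence is periodic with period 20.
(249 - 1) mod 20 = 8, so b_{249} = b_9 = 4.

4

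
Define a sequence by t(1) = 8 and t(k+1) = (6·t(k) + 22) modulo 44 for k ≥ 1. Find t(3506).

t(1) = 8,  t(2) = 26,  t(3) = 2,  t(4) = 34,  t(5) = 6,  t(6) = 14,  t(7) = 18,  t(8) = 42,  t(9) = 10,  t(10) = 38,  t(11) = 30,  t(12) = 26.
Since t(12) = t(2) = 26, the sequence is eventually periodic: after a pre-period of length 1 it cycles with period 10.
For k ≥ 2, t(k) depends only on (k - 2) mod 10. (3506 - 2) mod 10 = 4, so t(3506) = t(6) = 14.

14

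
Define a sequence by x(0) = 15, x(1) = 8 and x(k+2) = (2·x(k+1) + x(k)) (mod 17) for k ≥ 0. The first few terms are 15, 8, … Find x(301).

13

Listing terms: x(0) = 15, x(1) = 8, x(2) = 14, x(3) = 2, x(4) = 1, x(5) = 4, x(6) = 9, x(7) = 5, x(8) = 2, x(9) = 9, x(10) = 3, x(11) = 15, x(12) = 16, x(13) = 13, x(14) = 8, x(15) = 12, x(16) = 15, x(17) = 8.
The sequence repeats with period 16.
So x(301) = x(0 + ((301-0) mod 16)) = x(13) = 13.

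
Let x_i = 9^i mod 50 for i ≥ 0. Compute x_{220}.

1

x_0 = 1,  x_1 = 9,  x_2 = 31,  x_3 = 29,  x_4 = 11,  x_5 = 49,  x_6 = 41,  x_7 = 19,  x_8 = 21,  x_9 = 39,  x_{10} = 1.
The sequence repeats with period 10.
(220 - 0) mod 10 = 0, so x_{220} = x_0 = 1.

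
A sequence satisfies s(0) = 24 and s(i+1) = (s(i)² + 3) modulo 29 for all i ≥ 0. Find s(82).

Listing terms: s(0) = 24; s(1) = 28; s(2) = 4; s(3) = 19; s(4) = 16; s(5) = 27; s(6) = 7; s(7) = 23; s(8) = 10; s(9) = 16.
Since s(9) = s(4) = 16, the sequence is eventually periodic: after a pre-period of length 4 it cycles with period 5.
For i ≥ 4, s(i) depends only on (i - 4) mod 5. (82 - 4) mod 5 = 3, so s(82) = s(7) = 23.

23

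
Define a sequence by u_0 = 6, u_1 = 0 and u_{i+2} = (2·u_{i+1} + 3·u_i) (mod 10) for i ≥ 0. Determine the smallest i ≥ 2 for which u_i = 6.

3

Listing terms: u_0 = 6, u_1 = 0, u_2 = 8, u_3 = 6, u_4 = 6, u_5 = 0.
Since (u_4, u_5) = (u_0, u_1) = (6, 0) (two consecutive terms determine the rest), the sequence is periodic with period 4.
The value 6 first appears (with i ≥ 2) at u_3.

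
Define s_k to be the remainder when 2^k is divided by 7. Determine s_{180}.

Listing terms: s_0 = 1; s_1 = 2; s_2 = 4; s_3 = 1.
The sequence repeats with period 3.
(180 - 0) mod 3 = 0, so s_{180} = s_0 = 1.

1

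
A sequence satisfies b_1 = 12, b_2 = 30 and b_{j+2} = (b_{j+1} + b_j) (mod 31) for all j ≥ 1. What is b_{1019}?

Computing terms: b_1 = 12; b_2 = 30; b_3 = 11; b_4 = 10; b_5 = 21; b_6 = 0; b_7 = 21; b_8 = 21; b_9 = 11; b_{10} = 1; b_{11} = 12; b_{12} = 13; b_{13} = 25; b_{14} = 7; b_{15} = 1; b_{16} = 8; b_{17} = 9; b_{18} = 17; b_{19} = 26; b_{20} = 12; b_{21} = 7; b_{22} = 19; b_{23} = 26; b_{24} = 14; b_{25} = 9; b_{26} = 23; b_{27} = 1; b_{28} = 24; b_{29} = 25; b_{30} = 18; b_{31} = 12; b_{32} = 30.
The sequence repeats with period 30.
(1019 - 1) mod 30 = 28, so b_{1019} = b_{29} = 25.

25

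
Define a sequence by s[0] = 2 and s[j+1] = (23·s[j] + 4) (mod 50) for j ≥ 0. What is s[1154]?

24

s[0] = 2, s[1] = 0, s[2] = 4, s[3] = 46, s[4] = 12, s[5] = 30, s[6] = 44, s[7] = 16, s[8] = 22, s[9] = 10, s[10] = 34, s[11] = 36, s[12] = 32, s[13] = 40, s[14] = 24, s[15] = 6, s[16] = 42, s[17] = 20, s[18] = 14, s[19] = 26, s[20] = 2.
The sequence repeats with period 20.
(1154 - 0) mod 20 = 14, so s[1154] = s[14] = 24.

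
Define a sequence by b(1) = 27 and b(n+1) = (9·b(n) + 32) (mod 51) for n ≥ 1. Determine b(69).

50

Listing terms: b(1) = 27, b(2) = 20, b(3) = 8, b(4) = 2, b(5) = 50, b(6) = 23, b(7) = 35, b(8) = 41, b(9) = 44, b(10) = 20.
Since b(10) = b(2) = 20, the sequence is eventually periodic: after a pre-period of length 1 it cycles with period 8.
For n ≥ 2, b(n) depends only on (n - 2) mod 8. (69 - 2) mod 8 = 3, so b(69) = b(5) = 50.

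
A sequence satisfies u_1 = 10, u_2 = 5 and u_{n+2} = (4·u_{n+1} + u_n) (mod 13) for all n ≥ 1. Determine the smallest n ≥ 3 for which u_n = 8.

Computing terms: u_1 = 10; u_2 = 5; u_3 = 4; u_4 = 8; u_5 = 10; u_6 = 9; u_7 = 7; u_8 = 11; u_9 = 12; u_{10} = 7; u_{11} = 1; u_{12} = 11; u_{13} = 6; u_{14} = 9; u_{15} = 3; u_{16} = 8; u_{17} = 9; u_{18} = 5; u_{19} = 3; u_{20} = 4; u_{21} = 6; u_{22} = 2; u_{23} = 1; u_{24} = 6; u_{25} = 12; u_{26} = 2; u_{27} = 7; u_{28} = 4; u_{29} = 10; u_{30} = 5.
Since (u_{29}, u_{30}) = (u_1, u_2) = (10, 5) (two consecutive terms determine the rest), the sequence is periodic with period 28.
The value 8 first appears (with n ≥ 3) at u_4.

4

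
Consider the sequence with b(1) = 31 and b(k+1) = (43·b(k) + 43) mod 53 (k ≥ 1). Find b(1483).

b(1) = 31; b(2) = 51; b(3) = 10; b(4) = 49; b(5) = 30; b(6) = 8; b(7) = 16; b(8) = 42; b(9) = 47; b(10) = 50; b(11) = 20; b(12) = 2; b(13) = 23; b(14) = 25; b(15) = 5; b(16) = 46; b(17) = 7; b(18) = 26; b(19) = 48; b(20) = 40; b(21) = 14; b(22) = 9; b(23) = 6; b(24) = 36; b(25) = 1; b(26) = 33; b(27) = 31.
The sequence repeats with period 26.
So b(1483) = b(1 + ((1483-1) mod 26)) = b(1) = 31.

31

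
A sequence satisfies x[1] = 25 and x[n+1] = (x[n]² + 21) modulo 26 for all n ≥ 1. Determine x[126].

24

Listing terms: x[1] = 25,  x[2] = 22,  x[3] = 11,  x[4] = 12,  x[5] = 9,  x[6] = 24,  x[7] = 25.
Since x[7] = x[1] = 25, the sequence is periodic with period 6.
So x[126] = x[1 + ((126-1) mod 6)] = x[6] = 24.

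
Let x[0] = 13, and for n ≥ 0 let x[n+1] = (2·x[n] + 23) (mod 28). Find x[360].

Listing terms: x[0] = 13, x[1] = 21, x[2] = 9, x[3] = 13.
Since x[3] = x[0] = 13, the sequence is periodic with period 3.
So x[360] = x[0 + ((360-0) mod 3)] = x[0] = 13.

13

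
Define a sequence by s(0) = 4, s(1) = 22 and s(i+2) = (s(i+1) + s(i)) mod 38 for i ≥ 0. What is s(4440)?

28

s(0) = 4; s(1) = 22; s(2) = 26; s(3) = 10; s(4) = 36; s(5) = 8; s(6) = 6; s(7) = 14; s(8) = 20; s(9) = 34; s(10) = 16; s(11) = 12; s(12) = 28; s(13) = 2; s(14) = 30; s(15) = 32; s(16) = 24; s(17) = 18; s(18) = 4; s(19) = 22.
The sequence repeats with period 18.
(4440 - 0) mod 18 = 12, so s(4440) = s(12) = 28.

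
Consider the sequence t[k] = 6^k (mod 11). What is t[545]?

We have t[1] = 6, t[2] = 3, t[3] = 7, t[4] = 9, t[5] = 10, t[6] = 5, t[7] = 8, t[8] = 4, t[9] = 2, t[10] = 1, t[11] = 6.
The sequence repeats with period 10.
So t[545] = t[1 + ((545-1) mod 10)] = t[5] = 10.

10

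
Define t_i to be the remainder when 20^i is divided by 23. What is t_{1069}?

Listing terms: t_1 = 20,  t_2 = 9,  t_3 = 19,  t_4 = 12,  t_5 = 10,  t_6 = 16,  t_7 = 21,  t_8 = 6,  t_9 = 5,  t_{10} = 8,  t_{11} = 22,  t_{12} = 3,  t_{13} = 14,  t_{14} = 4,  t_{15} = 11,  t_{16} = 13,  t_{17} = 7,  t_{18} = 2,  t_{19} = 17,  t_{20} = 18,  t_{21} = 15,  t_{22} = 1,  t_{23} = 20.
The sequence repeats with period 22.
(1069 - 1) mod 22 = 12, so t_{1069} = t_{13} = 14.

14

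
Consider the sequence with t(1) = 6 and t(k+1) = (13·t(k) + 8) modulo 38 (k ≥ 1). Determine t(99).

30

Listing terms: t(1) = 6, t(2) = 10, t(3) = 24, t(4) = 16, t(5) = 26, t(6) = 4, t(7) = 22, t(8) = 28, t(9) = 30, t(10) = 18, t(11) = 14, t(12) = 0, t(13) = 8, t(14) = 36, t(15) = 20, t(16) = 2, t(17) = 34, t(18) = 32, t(19) = 6.
Since t(19) = t(1) = 6, the sequence is periodic with period 18.
So t(99) = t(1 + ((99-1) mod 18)) = t(9) = 30.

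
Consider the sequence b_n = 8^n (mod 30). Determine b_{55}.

We have b_1 = 8, b_2 = 4, b_3 = 2, b_4 = 16, b_5 = 8.
The sequence repeats with period 4.
So b_{55} = b_{1 + ((55-1) mod 4)} = b_3 = 2.

2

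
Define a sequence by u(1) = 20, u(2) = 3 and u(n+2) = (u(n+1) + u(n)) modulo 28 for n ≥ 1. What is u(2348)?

We have u(1) = 20; u(2) = 3; u(3) = 23; u(4) = 26; u(5) = 21; u(6) = 19; u(7) = 12; u(8) = 3; u(9) = 15; u(10) = 18; u(11) = 5; u(12) = 23; u(13) = 0; u(14) = 23; u(15) = 23; u(16) = 18; u(17) = 13; u(18) = 3; u(19) = 16; u(20) = 19; u(21) = 7; u(22) = 26; u(23) = 5; u(24) = 3; u(25) = 8; u(26) = 11; u(27) = 19; u(28) = 2; u(29) = 21; u(30) = 23; u(31) = 16; u(32) = 11; u(33) = 27; u(34) = 10; u(35) = 9; u(36) = 19; u(37) = 0; u(38) = 19; u(39) = 19; u(40) = 10; u(41) = 1; u(42) = 11; u(43) = 12; u(44) = 23; u(45) = 7; u(46) = 2; u(47) = 9; u(48) = 11; u(49) = 20; u(50) = 3.
The sequence repeats with period 48.
(2348 - 1) mod 48 = 43, so u(2348) = u(44) = 23.

23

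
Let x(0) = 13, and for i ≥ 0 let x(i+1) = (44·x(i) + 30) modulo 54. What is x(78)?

We have x(0) = 13,  x(1) = 8,  x(2) = 4,  x(3) = 44,  x(4) = 22,  x(5) = 26,  x(6) = 40,  x(7) = 8.
Since x(7) = x(1) = 8, the sequence is eventually periodic: after a pre-period of length 1 it cycles with period 6.
For i ≥ 1, x(i) depends only on (i - 1) mod 6. (78 - 1) mod 6 = 5, so x(78) = x(6) = 40.

40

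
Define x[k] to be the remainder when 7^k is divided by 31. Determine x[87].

16

Listing terms: x[0] = 1, x[1] = 7, x[2] = 18, x[3] = 2, x[4] = 14, x[5] = 5, x[6] = 4, x[7] = 28, x[8] = 10, x[9] = 8, x[10] = 25, x[11] = 20, x[12] = 16, x[13] = 19, x[14] = 9, x[15] = 1.
Since x[15] = x[0] = 1, the sequence is periodic with period 15.
So x[87] = x[0 + ((87-0) mod 15)] = x[12] = 16.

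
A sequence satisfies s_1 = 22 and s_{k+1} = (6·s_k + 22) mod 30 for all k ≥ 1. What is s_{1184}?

Computing terms: s_1 = 22; s_2 = 4; s_3 = 16; s_4 = 28; s_5 = 10; s_6 = 22.
Since s_6 = s_1 = 22, the sequence is periodic with period 5.
So s_{1184} = s_{1 + ((1184-1) mod 5)} = s_4 = 28.

28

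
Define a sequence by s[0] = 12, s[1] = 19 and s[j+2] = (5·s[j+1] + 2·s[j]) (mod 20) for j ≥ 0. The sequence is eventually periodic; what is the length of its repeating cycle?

Computing terms: s[0] = 12, s[1] = 19, s[2] = 19, s[3] = 13, s[4] = 3, s[5] = 1, s[6] = 11, s[7] = 17, s[8] = 7, s[9] = 9, s[10] = 19, s[11] = 13.
Since (s[10], s[11]) = (s[2], s[3]) = (19, 13) (two consecutive terms determine the rest), the sequence is eventually periodic: after a pre-period of length 2 it cycles with period 8.

8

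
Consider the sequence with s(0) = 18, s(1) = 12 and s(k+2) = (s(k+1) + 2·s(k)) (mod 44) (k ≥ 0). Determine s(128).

s(0) = 18,  s(1) = 12,  s(2) = 4,  s(3) = 28,  s(4) = 36,  s(5) = 4,  s(6) = 32,  s(7) = 40,  s(8) = 16,  s(9) = 8,  s(10) = 40,  s(11) = 12,  s(12) = 4.
Since (s(11), s(12)) = (s(1), s(2)) = (12, 4) (two consecutive terms determine the rest), the sequence is eventually periodic: after a pre-period of length 1 it cycles with period 10.
For k ≥ 1, s(k) depends only on (k - 1) mod 10. (128 - 1) mod 10 = 7, so s(128) = s(8) = 16.

16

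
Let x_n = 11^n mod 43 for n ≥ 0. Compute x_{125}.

Listing terms: x_0 = 1,  x_1 = 11,  x_2 = 35,  x_3 = 41,  x_4 = 21,  x_5 = 16,  x_6 = 4,  x_7 = 1.
Since x_7 = x_0 = 1, the sequence is periodic with period 7.
So x_{125} = x_{0 + ((125-0) mod 7)} = x_6 = 4.

4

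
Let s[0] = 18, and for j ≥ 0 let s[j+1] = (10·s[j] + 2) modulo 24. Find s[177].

Computing terms: s[0] = 18,  s[1] = 14,  s[2] = 22,  s[3] = 6,  s[4] = 14.
Since s[4] = s[1] = 14, the sequence is eventually periodic: after a pre-period of length 1 it cycles with period 3.
For j ≥ 1, s[j] depends only on (j - 1) mod 3. (177 - 1) mod 3 = 2, so s[177] = s[3] = 6.

6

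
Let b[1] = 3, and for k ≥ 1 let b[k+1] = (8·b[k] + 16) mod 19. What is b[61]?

Listing terms: b[1] = 3, b[2] = 2, b[3] = 13, b[4] = 6, b[5] = 7, b[6] = 15, b[7] = 3.
The sequence repeats with period 6.
(61 - 1) mod 6 = 0, so b[61] = b[1] = 3.

3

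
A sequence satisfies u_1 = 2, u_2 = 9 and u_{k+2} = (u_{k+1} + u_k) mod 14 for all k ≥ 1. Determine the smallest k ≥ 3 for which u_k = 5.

We have u_1 = 2; u_2 = 9; u_3 = 11; u_4 = 6; u_5 = 3; u_6 = 9; u_7 = 12; u_8 = 7; u_9 = 5; u_{10} = 12; u_{11} = 3; u_{12} = 1; u_{13} = 4; u_{14} = 5; u_{15} = 9; u_{16} = 0; u_{17} = 9; u_{18} = 9; u_{19} = 4; u_{20} = 13; u_{21} = 3; u_{22} = 2; u_{23} = 5; u_{24} = 7; u_{25} = 12; u_{26} = 5; u_{27} = 3; u_{28} = 8; u_{29} = 11; u_{30} = 5; u_{31} = 2; u_{32} = 7; u_{33} = 9; u_{34} = 2; u_{35} = 11; u_{36} = 13; u_{37} = 10; u_{38} = 9; u_{39} = 5; u_{40} = 0; u_{41} = 5; u_{42} = 5; u_{43} = 10; u_{44} = 1; u_{45} = 11; u_{46} = 12; u_{47} = 9; u_{48} = 7; u_{49} = 2; u_{50} = 9.
Since (u_{49}, u_{50}) = (u_1, u_2) = (2, 9) (two consecutive terms determine the rest), the sequence is periodic with period 48.
The value 5 first appears (with k ≥ 3) at u_9.

9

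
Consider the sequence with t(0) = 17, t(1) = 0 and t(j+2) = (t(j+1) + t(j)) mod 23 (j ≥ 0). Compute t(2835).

17

t(0) = 17,  t(1) = 0,  t(2) = 17,  t(3) = 17,  t(4) = 11,  t(5) = 5,  t(6) = 16,  t(7) = 21,  t(8) = 14,  t(9) = 12,  t(10) = 3,  t(11) = 15,  t(12) = 18,  t(13) = 10,  t(14) = 5,  t(15) = 15,  t(16) = 20,  t(17) = 12,  t(18) = 9,  t(19) = 21,  t(20) = 7,  t(21) = 5,  t(22) = 12,  t(23) = 17,  t(24) = 6,  t(25) = 0,  t(26) = 6,  t(27) = 6,  t(28) = 12,  t(29) = 18,  t(30) = 7,  t(31) = 2,  t(32) = 9,  t(33) = 11,  t(34) = 20,  t(35) = 8,  t(36) = 5,  t(37) = 13,  t(38) = 18,  t(39) = 8,  t(40) = 3,  t(41) = 11,  t(42) = 14,  t(43) = 2,  t(44) = 16,  t(45) = 18,  t(46) = 11,  t(47) = 6,  t(48) = 17,  t(49) = 0.
Since (t(48), t(49)) = (t(0), t(1)) = (17, 0) (two consecutive terms determine the rest), the sequence is periodic with period 48.
(2835 - 0) mod 48 = 3, so t(2835) = t(3) = 17.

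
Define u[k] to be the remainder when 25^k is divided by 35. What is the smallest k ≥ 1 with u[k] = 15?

We have u[0] = 1; u[1] = 25; u[2] = 30; u[3] = 15; u[4] = 25.
Since u[4] = u[1] = 25, the sequence is eventually periodic: after a pre-period of length 1 it cycles with period 3.
The value 15 first appears (with k ≥ 1) at u[3].

3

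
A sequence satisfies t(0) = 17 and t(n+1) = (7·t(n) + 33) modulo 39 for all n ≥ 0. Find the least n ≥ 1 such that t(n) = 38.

9

We have t(0) = 17; t(1) = 35; t(2) = 5; t(3) = 29; t(4) = 2; t(5) = 8; t(6) = 11; t(7) = 32; t(8) = 23; t(9) = 38; t(10) = 26; t(11) = 20; t(12) = 17.
Since t(12) = t(0) = 17, the sequence is periodic with period 12.
The value 38 first appears (with n ≥ 1) at t(9).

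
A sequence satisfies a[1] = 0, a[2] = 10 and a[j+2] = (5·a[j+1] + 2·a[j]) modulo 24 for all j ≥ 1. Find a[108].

14

a[1] = 0,  a[2] = 10,  a[3] = 2,  a[4] = 6,  a[5] = 10,  a[6] = 14,  a[7] = 18,  a[8] = 22,  a[9] = 2,  a[10] = 6.
Since (a[9], a[10]) = (a[3], a[4]) = (2, 6) (two consecutive terms determine the rest), the sequence is eventually periodic: after a pre-period of length 2 it cycles with period 6.
For j ≥ 3, a[j] depends only on (j - 3) mod 6. (108 - 3) mod 6 = 3, so a[108] = a[6] = 14.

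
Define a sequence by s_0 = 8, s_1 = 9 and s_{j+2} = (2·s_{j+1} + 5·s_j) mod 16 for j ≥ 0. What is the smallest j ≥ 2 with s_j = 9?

11

s_0 = 8,  s_1 = 9,  s_2 = 10,  s_3 = 1,  s_4 = 4,  s_5 = 13,  s_6 = 14,  s_7 = 13,  s_8 = 0,  s_9 = 1,  s_{10} = 2,  s_{11} = 9,  s_{12} = 12,  s_{13} = 5,  s_{14} = 6,  s_{15} = 5,  s_{16} = 8,  s_{17} = 9.
Since (s_{16}, s_{17}) = (s_0, s_1) = (8, 9) (two consecutive terms determine the rest), the sequence is periodic with period 16.
The value 9 first appears (with j ≥ 2) at s_{11}.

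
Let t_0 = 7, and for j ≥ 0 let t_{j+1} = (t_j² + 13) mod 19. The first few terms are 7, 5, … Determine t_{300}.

1

Computing terms: t_0 = 7,  t_1 = 5,  t_2 = 0,  t_3 = 13,  t_4 = 11,  t_5 = 1,  t_6 = 14,  t_7 = 0.
Since t_7 = t_2 = 0, the sequence is eventually periodic: after a pre-period of length 2 it cycles with period 5.
For j ≥ 2, t_j depends only on (j - 2) mod 5. (300 - 2) mod 5 = 3, so t_{300} = t_5 = 1.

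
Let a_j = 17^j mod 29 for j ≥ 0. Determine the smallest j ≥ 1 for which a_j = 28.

2

Computing terms: a_0 = 1, a_1 = 17, a_2 = 28, a_3 = 12, a_4 = 1.
Since a_4 = a_0 = 1, the sequence is periodic with period 4.
The value 28 first appears (with j ≥ 1) at a_2.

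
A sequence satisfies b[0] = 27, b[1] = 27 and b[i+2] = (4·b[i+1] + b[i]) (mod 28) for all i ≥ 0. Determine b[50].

Computing terms: b[0] = 27,  b[1] = 27,  b[2] = 23,  b[3] = 7,  b[4] = 23,  b[5] = 15,  b[6] = 27,  b[7] = 11,  b[8] = 15,  b[9] = 15,  b[10] = 19,  b[11] = 7,  b[12] = 19,  b[13] = 27,  b[14] = 15,  b[15] = 3,  b[16] = 27,  b[17] = 27.
Since (b[16], b[17]) = (b[0], b[1]) = (27, 27) (two consecutive terms determine the rest), the sequence is periodic with period 16.
So b[50] = b[0 + ((50-0) mod 16)] = b[2] = 23.

23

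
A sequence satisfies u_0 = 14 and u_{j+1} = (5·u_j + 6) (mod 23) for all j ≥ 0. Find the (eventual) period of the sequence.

22

Listing terms: u_0 = 14,  u_1 = 7,  u_2 = 18,  u_3 = 4,  u_4 = 3,  u_5 = 21,  u_6 = 19,  u_7 = 9,  u_8 = 5,  u_9 = 8,  u_{10} = 0,  u_{11} = 6,  u_{12} = 13,  u_{13} = 2,  u_{14} = 16,  u_{15} = 17,  u_{16} = 22,  u_{17} = 1,  u_{18} = 11,  u_{19} = 15,  u_{20} = 12,  u_{21} = 20,  u_{22} = 14.
Since u_{22} = u_0 = 14, the sequence is periodic with period 22.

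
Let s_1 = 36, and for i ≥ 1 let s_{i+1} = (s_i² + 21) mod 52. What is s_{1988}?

Listing terms: s_1 = 36, s_2 = 17, s_3 = 50, s_4 = 25, s_5 = 22, s_6 = 37, s_7 = 38, s_8 = 9, s_9 = 50.
Since s_9 = s_3 = 50, the sequence is eventually periodic: after a pre-period of length 2 it cycles with period 6.
For i ≥ 3, s_i depends only on (i - 3) mod 6. (1988 - 3) mod 6 = 5, so s_{1988} = s_8 = 9.

9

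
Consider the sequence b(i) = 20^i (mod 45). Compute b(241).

20

Computing terms: b(0) = 1; b(1) = 20; b(2) = 40; b(3) = 35; b(4) = 25; b(5) = 5; b(6) = 10; b(7) = 20.
Since b(7) = b(1) = 20, the sequence is eventually periodic: after a pre-period of length 1 it cycles with period 6.
For i ≥ 1, b(i) depends only on (i - 1) mod 6. (241 - 1) mod 6 = 0, so b(241) = b(1) = 20.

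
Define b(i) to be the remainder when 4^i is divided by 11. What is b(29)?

Listing terms: b(0) = 1; b(1) = 4; b(2) = 5; b(3) = 9; b(4) = 3; b(5) = 1.
Since b(5) = b(0) = 1, the sequence is periodic with period 5.
(29 - 0) mod 5 = 4, so b(29) = b(4) = 3.

3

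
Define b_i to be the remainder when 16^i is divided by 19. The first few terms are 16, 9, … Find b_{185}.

Listing terms: b_1 = 16; b_2 = 9; b_3 = 11; b_4 = 5; b_5 = 4; b_6 = 7; b_7 = 17; b_8 = 6; b_9 = 1; b_{10} = 16.
The sequence repeats with period 9.
So b_{185} = b_{1 + ((185-1) mod 9)} = b_5 = 4.

4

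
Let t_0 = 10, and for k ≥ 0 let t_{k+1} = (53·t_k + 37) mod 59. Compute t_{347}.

34

t_0 = 10, t_1 = 36, t_2 = 57, t_3 = 49, t_4 = 38, t_5 = 45, t_6 = 3, t_7 = 19, t_8 = 41, t_9 = 27, t_{10} = 52, t_{11} = 20, t_{12} = 35, t_{13} = 4, t_{14} = 13, t_{15} = 18, t_{16} = 47, t_{17} = 50, t_{18} = 32, t_{19} = 22, t_{20} = 23, t_{21} = 17, t_{22} = 53, t_{23} = 14, t_{24} = 12, t_{25} = 24, t_{26} = 11, t_{27} = 30, t_{28} = 34, t_{29} = 10.
Since t_{29} = t_0 = 10, the sequence is periodic with period 29.
(347 - 0) mod 29 = 28, so t_{347} = t_{28} = 34.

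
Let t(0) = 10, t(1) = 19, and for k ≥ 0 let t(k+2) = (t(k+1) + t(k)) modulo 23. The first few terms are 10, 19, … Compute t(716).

16

t(0) = 10, t(1) = 19, t(2) = 6, t(3) = 2, t(4) = 8, t(5) = 10, t(6) = 18, t(7) = 5, t(8) = 0, t(9) = 5, t(10) = 5, t(11) = 10, t(12) = 15, t(13) = 2, t(14) = 17, t(15) = 19, t(16) = 13, t(17) = 9, t(18) = 22, t(19) = 8, t(20) = 7, t(21) = 15, t(22) = 22, t(23) = 14, t(24) = 13, t(25) = 4, t(26) = 17, t(27) = 21, t(28) = 15, t(29) = 13, t(30) = 5, t(31) = 18, t(32) = 0, t(33) = 18, t(34) = 18, t(35) = 13, t(36) = 8, t(37) = 21, t(38) = 6, t(39) = 4, t(40) = 10, t(41) = 14, t(42) = 1, t(43) = 15, t(44) = 16, t(45) = 8, t(46) = 1, t(47) = 9, t(48) = 10, t(49) = 19.
Since (t(48), t(49)) = (t(0), t(1)) = (10, 19) (two consecutive terms determine the rest), the sequence is periodic with period 48.
So t(716) = t(0 + ((716-0) mod 48)) = t(44) = 16.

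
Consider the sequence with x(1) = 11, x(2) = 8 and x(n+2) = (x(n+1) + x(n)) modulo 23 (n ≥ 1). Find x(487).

Listing terms: x(1) = 11, x(2) = 8, x(3) = 19, x(4) = 4, x(5) = 0, x(6) = 4, x(7) = 4, x(8) = 8, x(9) = 12, x(10) = 20, x(11) = 9, x(12) = 6, x(13) = 15, x(14) = 21, x(15) = 13, x(16) = 11, x(17) = 1, x(18) = 12, x(19) = 13, x(20) = 2, x(21) = 15, x(22) = 17, x(23) = 9, x(24) = 3, x(25) = 12, x(26) = 15, x(27) = 4, x(28) = 19, x(29) = 0, x(30) = 19, x(31) = 19, x(32) = 15, x(33) = 11, x(34) = 3, x(35) = 14, x(36) = 17, x(37) = 8, x(38) = 2, x(39) = 10, x(40) = 12, x(41) = 22, x(42) = 11, x(43) = 10, x(44) = 21, x(45) = 8, x(46) = 6, x(47) = 14, x(48) = 20, x(49) = 11, x(50) = 8.
The sequence repeats with period 48.
So x(487) = x(1 + ((487-1) mod 48)) = x(7) = 4.

4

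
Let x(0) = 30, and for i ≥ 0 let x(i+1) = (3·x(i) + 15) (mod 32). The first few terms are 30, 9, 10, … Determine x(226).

10

Computing terms: x(0) = 30, x(1) = 9, x(2) = 10, x(3) = 13, x(4) = 22, x(5) = 17, x(6) = 2, x(7) = 21, x(8) = 14, x(9) = 25, x(10) = 26, x(11) = 29, x(12) = 6, x(13) = 1, x(14) = 18, x(15) = 5, x(16) = 30.
Since x(16) = x(0) = 30, the sequence is periodic with period 16.
(226 - 0) mod 16 = 2, so x(226) = x(2) = 10.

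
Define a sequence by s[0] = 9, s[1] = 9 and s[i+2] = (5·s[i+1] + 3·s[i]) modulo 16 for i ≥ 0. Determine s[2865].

We have s[0] = 9,  s[1] = 9,  s[2] = 8,  s[3] = 3,  s[4] = 7,  s[5] = 12,  s[6] = 1,  s[7] = 9,  s[8] = 0,  s[9] = 11,  s[10] = 7,  s[11] = 4,  s[12] = 9,  s[13] = 9.
Since (s[12], s[13]) = (s[0], s[1]) = (9, 9) (two consecutive terms determine the rest), the sequence is periodic with period 12.
(2865 - 0) mod 12 = 9, so s[2865] = s[9] = 11.

11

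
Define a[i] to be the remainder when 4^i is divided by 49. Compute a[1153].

a[1] = 4; a[2] = 16; a[3] = 15; a[4] = 11; a[5] = 44; a[6] = 29; a[7] = 18; a[8] = 23; a[9] = 43; a[10] = 25; a[11] = 2; a[12] = 8; a[13] = 32; a[14] = 30; a[15] = 22; a[16] = 39; a[17] = 9; a[18] = 36; a[19] = 46; a[20] = 37; a[21] = 1; a[22] = 4.
The sequence repeats with period 21.
(1153 - 1) mod 21 = 18, so a[1153] = a[19] = 46.

46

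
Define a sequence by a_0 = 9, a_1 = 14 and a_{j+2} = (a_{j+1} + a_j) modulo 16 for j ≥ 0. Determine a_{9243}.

5

Computing terms: a_0 = 9, a_1 = 14, a_2 = 7, a_3 = 5, a_4 = 12, a_5 = 1, a_6 = 13, a_7 = 14, a_8 = 11, a_9 = 9, a_{10} = 4, a_{11} = 13, a_{12} = 1, a_{13} = 14, a_{14} = 15, a_{15} = 13, a_{16} = 12, a_{17} = 9, a_{18} = 5, a_{19} = 14, a_{20} = 3, a_{21} = 1, a_{22} = 4, a_{23} = 5, a_{24} = 9, a_{25} = 14.
Since (a_{24}, a_{25}) = (a_0, a_1) = (9, 14) (two consecutive terms determine the rest), the sequence is periodic with period 24.
So a_{9243} = a_{0 + ((9243-0) mod 24)} = a_3 = 5.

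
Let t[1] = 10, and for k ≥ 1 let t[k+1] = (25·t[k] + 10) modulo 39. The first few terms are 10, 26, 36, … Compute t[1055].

23

Listing terms: t[1] = 10, t[2] = 26, t[3] = 36, t[4] = 13, t[5] = 23, t[6] = 0, t[7] = 10.
The sequence repeats with period 6.
So t[1055] = t[1 + ((1055-1) mod 6)] = t[5] = 23.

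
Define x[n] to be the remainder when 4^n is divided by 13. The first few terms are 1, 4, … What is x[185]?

10

x[0] = 1,  x[1] = 4,  x[2] = 3,  x[3] = 12,  x[4] = 9,  x[5] = 10,  x[6] = 1.
Since x[6] = x[0] = 1, the sequence is periodic with period 6.
So x[185] = x[0 + ((185-0) mod 6)] = x[5] = 10.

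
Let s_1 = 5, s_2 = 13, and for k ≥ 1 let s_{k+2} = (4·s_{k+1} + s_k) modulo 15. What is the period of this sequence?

s_1 = 5; s_2 = 13; s_3 = 12; s_4 = 1; s_5 = 1; s_6 = 5; s_7 = 6; s_8 = 14; s_9 = 2; s_{10} = 7; s_{11} = 0; s_{12} = 7; s_{13} = 13; s_{14} = 14; s_{15} = 9; s_{16} = 5; s_{17} = 14; s_{18} = 1; s_{19} = 3; s_{20} = 13; s_{21} = 10; s_{22} = 8; s_{23} = 12; s_{24} = 11; s_{25} = 11; s_{26} = 10; s_{27} = 6; s_{28} = 4; s_{29} = 7; s_{30} = 2; s_{31} = 0; s_{32} = 2; s_{33} = 8; s_{34} = 4; s_{35} = 9; s_{36} = 10; s_{37} = 4; s_{38} = 11; s_{39} = 3; s_{40} = 8; s_{41} = 5; s_{42} = 13.
Since (s_{41}, s_{42}) = (s_1, s_2) = (5, 13) (two consecutive terms determine the rest), the sequence is periodic with period 40.

40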